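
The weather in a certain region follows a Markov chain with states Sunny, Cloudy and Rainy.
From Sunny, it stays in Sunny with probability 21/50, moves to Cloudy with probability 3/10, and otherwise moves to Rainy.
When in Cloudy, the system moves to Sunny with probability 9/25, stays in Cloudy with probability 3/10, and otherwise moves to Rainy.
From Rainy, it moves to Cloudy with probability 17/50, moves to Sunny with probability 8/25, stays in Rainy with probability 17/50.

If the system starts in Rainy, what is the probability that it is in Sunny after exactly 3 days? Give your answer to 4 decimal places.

0.3691

Propagate the distribution vector 3 days from Rainy.
After 0 days: (0.0000, 0.0000, 1.0000)
After 1 day: (0.3200, 0.3400, 0.3400)
After 2 days: (0.3656, 0.3136, 0.3208)
After 3 days: (0.3691, 0.3128, 0.3181)
P(in Sunny after 3 days) = 0.3691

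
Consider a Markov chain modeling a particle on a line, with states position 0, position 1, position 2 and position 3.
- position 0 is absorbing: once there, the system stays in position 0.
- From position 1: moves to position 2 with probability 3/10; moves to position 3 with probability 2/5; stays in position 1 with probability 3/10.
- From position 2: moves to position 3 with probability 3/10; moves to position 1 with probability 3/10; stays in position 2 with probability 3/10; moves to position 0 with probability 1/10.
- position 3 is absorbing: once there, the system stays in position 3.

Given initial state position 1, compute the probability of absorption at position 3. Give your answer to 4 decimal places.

0.9250

Let h(s) be the probability of absorption at position 3 starting from transient state s. Then h(position 3) = 1 and h(position 0) = 0. By first-step analysis:
h(position 1) = 0.3·h(position 1) + 0.3·h(position 2) + 0.4·1
h(position 2) = 0.1·0 + 0.3·h(position 1) + 0.3·h(position 2) + 0.3·1
Solving: h(position 1) = 0.9250, h(position 2) = 0.8250.
Starting from position 1, the probability is 0.9250.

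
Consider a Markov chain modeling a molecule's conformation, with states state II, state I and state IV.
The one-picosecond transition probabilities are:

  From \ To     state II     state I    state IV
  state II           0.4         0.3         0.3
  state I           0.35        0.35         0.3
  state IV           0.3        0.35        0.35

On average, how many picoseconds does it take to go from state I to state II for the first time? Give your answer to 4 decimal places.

2.9921

Let t(s) be the expected number of picoseconds to first reach state II from state s, with t(state II) = 0. Conditioning on the first picosecond:
t(state I) = 1 + 0.35·t(state I) + 0.3·t(state IV)
t(state IV) = 1 + 0.35·t(state I) + 0.35·t(state IV)
Solving: t(state I) = 2.9921, t(state IV) = 3.1496.
Expected picoseconds from state I to state II: 2.9921.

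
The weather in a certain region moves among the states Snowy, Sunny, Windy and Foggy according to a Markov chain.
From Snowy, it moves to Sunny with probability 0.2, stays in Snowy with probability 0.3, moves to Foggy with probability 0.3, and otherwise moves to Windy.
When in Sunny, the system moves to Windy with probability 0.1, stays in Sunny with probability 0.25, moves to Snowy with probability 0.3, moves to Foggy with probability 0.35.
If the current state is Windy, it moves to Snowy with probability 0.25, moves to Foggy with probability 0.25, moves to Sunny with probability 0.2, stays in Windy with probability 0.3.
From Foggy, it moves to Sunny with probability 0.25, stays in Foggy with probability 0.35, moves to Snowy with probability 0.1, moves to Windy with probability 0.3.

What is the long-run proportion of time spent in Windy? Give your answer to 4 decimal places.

Let the stationary distribution be π with π = πP and π_1 + π_2 + π_3 + π_4 = 1.
π_1 = 0.3·π_1 + 0.3·π_2 + 0.25·π_3 + 0.1·π_4
π_2 = 0.2·π_1 + 0.25·π_2 + 0.2·π_3 + 0.25·π_4
π_3 = 0.2·π_1 + 0.1·π_2 + 0.3·π_3 + 0.3·π_4
Solving with the normalization constraint gives π = (0.2253, 0.2271, 0.2320, 0.3155).
So the stationary probability of Windy is 0.2320.

0.2320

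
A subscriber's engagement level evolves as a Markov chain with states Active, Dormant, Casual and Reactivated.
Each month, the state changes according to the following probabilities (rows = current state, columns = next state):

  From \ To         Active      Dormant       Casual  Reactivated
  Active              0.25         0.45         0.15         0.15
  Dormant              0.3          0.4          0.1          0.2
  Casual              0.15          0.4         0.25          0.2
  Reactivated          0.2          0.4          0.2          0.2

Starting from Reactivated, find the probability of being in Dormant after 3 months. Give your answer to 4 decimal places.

Propagate the distribution vector 3 months from Reactivated.
After 0 months: (0.0000, 0.0000, 0.0000, 1.0000)
After 1 month: (0.2000, 0.4000, 0.2000, 0.2000)
After 2 months: (0.2400, 0.4100, 0.1600, 0.1900)
After 3 months: (0.2450, 0.4120, 0.1550, 0.1880)
P(in Dormant after 3 months) = 0.4120

0.4120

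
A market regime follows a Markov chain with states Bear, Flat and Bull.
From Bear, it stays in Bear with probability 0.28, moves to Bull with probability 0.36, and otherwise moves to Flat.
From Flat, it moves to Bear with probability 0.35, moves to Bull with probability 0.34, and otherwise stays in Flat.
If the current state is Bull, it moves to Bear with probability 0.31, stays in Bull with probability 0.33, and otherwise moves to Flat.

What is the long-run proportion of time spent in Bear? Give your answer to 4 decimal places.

0.3143

Let the stationary distribution be π with π = πP and π_1 + π_2 + π_3 = 1.
π_1 = 0.28·π_1 + 0.35·π_2 + 0.31·π_3
π_2 = 0.36·π_1 + 0.31·π_2 + 0.36·π_3
Solving with the normalization constraint gives π = (0.3143, 0.3429, 0.3429).
So the stationary probability of Bear is 0.3143.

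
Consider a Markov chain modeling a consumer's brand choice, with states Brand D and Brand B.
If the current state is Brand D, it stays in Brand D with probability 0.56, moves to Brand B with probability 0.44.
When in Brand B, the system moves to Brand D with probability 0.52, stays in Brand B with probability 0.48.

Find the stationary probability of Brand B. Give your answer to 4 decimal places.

0.4583

Let the stationary distribution be π with π = πP and π_1 + π_2 = 1.
π_1 = 0.56·π_1 + 0.52·π_2
Solving with the normalization constraint gives π = (0.5417, 0.4583).
So the stationary probability of Brand B is 0.4583.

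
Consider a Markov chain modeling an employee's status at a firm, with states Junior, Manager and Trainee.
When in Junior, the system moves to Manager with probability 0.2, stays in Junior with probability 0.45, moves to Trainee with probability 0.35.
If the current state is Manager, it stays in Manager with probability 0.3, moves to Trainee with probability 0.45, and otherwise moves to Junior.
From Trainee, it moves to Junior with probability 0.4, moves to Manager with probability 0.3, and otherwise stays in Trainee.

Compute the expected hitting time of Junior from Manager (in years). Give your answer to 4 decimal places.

3.2394

Let t(s) be the expected number of years to first reach Junior from state s, with t(Junior) = 0. Conditioning on the first year:
t(Manager) = 1 + 0.3·t(Manager) + 0.45·t(Trainee)
t(Trainee) = 1 + 0.3·t(Manager) + 0.3·t(Trainee)
Solving: t(Manager) = 3.2394, t(Trainee) = 2.8169.
Expected years from Manager to Junior: 3.2394.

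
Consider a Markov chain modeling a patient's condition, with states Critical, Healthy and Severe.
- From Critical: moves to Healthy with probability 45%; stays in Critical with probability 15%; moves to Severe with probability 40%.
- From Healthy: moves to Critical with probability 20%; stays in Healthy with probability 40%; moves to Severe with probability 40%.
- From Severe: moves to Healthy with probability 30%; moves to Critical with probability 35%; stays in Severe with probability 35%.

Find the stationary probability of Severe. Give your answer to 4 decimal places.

Let the stationary distribution be π with π = πP and π_1 + π_2 + π_3 = 1.
π_1 = 0.15·π_1 + 0.2·π_2 + 0.35·π_3
π_2 = 0.45·π_1 + 0.4·π_2 + 0.3·π_3
Solving with the normalization constraint gives π = (0.2449, 0.3741, 0.3810).
So the stationary probability of Severe is 0.3810.

0.3810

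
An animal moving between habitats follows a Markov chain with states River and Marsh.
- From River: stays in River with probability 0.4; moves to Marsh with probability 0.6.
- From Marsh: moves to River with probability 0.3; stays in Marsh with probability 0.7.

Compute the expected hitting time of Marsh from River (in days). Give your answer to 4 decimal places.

Let t(s) be the expected number of days to first reach Marsh from state s, with t(Marsh) = 0. Conditioning on the first day:
t(River) = 1 + 0.4·t(River)
Solving: t(River) = 1.6667.
Expected days from River to Marsh: 1.6667.

1.6667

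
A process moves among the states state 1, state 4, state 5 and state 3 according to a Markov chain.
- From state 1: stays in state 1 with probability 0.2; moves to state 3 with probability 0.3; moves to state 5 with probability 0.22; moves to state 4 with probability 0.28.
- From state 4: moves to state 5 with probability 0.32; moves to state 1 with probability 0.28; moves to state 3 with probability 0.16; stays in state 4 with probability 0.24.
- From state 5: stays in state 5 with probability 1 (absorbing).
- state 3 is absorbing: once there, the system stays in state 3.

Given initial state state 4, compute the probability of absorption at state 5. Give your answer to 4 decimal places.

0.5997

Let h(s) be the probability of absorption at state 5 starting from transient state s. Then h(state 5) = 1 and h(state 3) = 0. By first-step analysis:
h(state 1) = 0.2·h(state 1) + 0.28·h(state 4) + 0.22·1 + 0.3·0
h(state 4) = 0.28·h(state 1) + 0.24·h(state 4) + 0.32·1 + 0.16·0
Solving: h(state 1) = 0.4849, h(state 4) = 0.5997.
Starting from state 4, the probability is 0.5997.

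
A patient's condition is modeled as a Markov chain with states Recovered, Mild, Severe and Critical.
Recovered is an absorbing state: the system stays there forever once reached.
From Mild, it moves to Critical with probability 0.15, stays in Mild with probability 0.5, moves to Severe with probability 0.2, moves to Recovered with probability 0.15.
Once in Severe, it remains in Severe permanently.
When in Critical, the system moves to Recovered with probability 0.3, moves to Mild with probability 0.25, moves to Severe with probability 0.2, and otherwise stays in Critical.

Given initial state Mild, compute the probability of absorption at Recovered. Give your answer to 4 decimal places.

0.4667

Let h(s) be the probability of absorption at Recovered starting from transient state s. Then h(Recovered) = 1 and h(Severe) = 0. By first-step analysis:
h(Mild) = 0.15·1 + 0.5·h(Mild) + 0.2·0 + 0.15·h(Critical)
h(Critical) = 0.3·1 + 0.25·h(Mild) + 0.2·0 + 0.25·h(Critical)
Solving: h(Mild) = 0.4667, h(Critical) = 0.5556.
Starting from Mild, the probability is 0.4667.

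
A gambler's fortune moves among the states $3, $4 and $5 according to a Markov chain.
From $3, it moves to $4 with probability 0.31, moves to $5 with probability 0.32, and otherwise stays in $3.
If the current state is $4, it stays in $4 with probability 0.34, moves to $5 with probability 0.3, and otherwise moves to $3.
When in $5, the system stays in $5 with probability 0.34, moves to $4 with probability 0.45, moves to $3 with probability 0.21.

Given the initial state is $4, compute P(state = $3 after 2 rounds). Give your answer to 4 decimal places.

0.3186

Sum over the intermediate state after 1 round:
P = P($4→$3)·P($3→$3) + P($4→$4)·P($4→$3) + P($4→$5)·P($5→$3)
  = 0.36×0.37 + 0.34×0.36 + 0.3×0.21
  = 0.1332 + 0.1224 + 0.0630 = 0.3186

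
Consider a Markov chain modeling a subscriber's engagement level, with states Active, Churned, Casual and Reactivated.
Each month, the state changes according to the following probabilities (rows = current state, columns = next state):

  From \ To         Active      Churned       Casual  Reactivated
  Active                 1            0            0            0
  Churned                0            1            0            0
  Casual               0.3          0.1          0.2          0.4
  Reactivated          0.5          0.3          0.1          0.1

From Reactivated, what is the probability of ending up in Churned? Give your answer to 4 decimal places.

Let h(s) be the probability of absorption at Churned starting from transient state s. Then h(Churned) = 1 and h(Active) = 0. By first-step analysis:
h(Casual) = 0.3·0 + 0.1·1 + 0.2·h(Casual) + 0.4·h(Reactivated)
h(Reactivated) = 0.5·0 + 0.3·1 + 0.1·h(Casual) + 0.1·h(Reactivated)
Solving: h(Casual) = 0.3088, h(Reactivated) = 0.3676.
Starting from Reactivated, the probability is 0.3676.

0.3676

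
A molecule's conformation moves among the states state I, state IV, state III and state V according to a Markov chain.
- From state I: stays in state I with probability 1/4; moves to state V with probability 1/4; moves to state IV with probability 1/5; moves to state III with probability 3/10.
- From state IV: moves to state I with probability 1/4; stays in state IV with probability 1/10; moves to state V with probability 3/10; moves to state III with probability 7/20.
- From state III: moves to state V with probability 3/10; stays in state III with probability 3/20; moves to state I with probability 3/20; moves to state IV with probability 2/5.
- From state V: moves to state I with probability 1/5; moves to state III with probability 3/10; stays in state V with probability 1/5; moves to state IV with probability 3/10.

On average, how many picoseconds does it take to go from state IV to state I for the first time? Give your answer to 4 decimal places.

4.8000

Let t(s) be the expected number of picoseconds to first reach state I from state s, with t(state I) = 0. Conditioning on the first picosecond:
t(state IV) = 1 + 0.1·t(state IV) + 0.35·t(state III) + 0.3·t(state V)
t(state III) = 1 + 0.4·t(state IV) + 0.15·t(state III) + 0.3·t(state V)
t(state V) = 1 + 0.3·t(state IV) + 0.3·t(state III) + 0.2·t(state V)
Solving: t(state IV) = 4.8000, t(state III) = 5.2000, t(state V) = 5.0000.
Expected picoseconds from state IV to state I: 4.8000.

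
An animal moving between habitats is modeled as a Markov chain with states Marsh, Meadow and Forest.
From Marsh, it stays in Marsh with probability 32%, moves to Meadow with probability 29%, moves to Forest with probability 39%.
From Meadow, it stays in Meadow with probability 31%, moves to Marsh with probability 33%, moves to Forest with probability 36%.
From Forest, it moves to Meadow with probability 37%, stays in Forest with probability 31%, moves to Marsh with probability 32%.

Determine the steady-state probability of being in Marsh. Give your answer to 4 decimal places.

Let the stationary distribution be π with π = πP and π_1 + π_2 + π_3 = 1.
π_1 = 0.32·π_1 + 0.33·π_2 + 0.32·π_3
π_2 = 0.29·π_1 + 0.31·π_2 + 0.37·π_3
Solving with the normalization constraint gives π = (0.3232, 0.3247, 0.3521).
So the stationary probability of Marsh is 0.3232.

0.3232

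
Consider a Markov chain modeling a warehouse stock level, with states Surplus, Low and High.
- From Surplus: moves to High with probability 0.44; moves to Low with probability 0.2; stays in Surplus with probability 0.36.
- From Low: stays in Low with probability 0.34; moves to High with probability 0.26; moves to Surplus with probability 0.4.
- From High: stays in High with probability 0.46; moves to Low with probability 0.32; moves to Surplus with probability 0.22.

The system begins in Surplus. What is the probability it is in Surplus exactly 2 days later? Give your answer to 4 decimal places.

0.3064

Sum over the intermediate state after 1 day:
P = P(Surplus→Surplus)·P(Surplus→Surplus) + P(Surplus→Low)·P(Low→Surplus) + P(Surplus→High)·P(High→Surplus)
  = 0.36×0.36 + 0.2×0.4 + 0.44×0.22
  = 0.1296 + 0.0800 + 0.0968 = 0.3064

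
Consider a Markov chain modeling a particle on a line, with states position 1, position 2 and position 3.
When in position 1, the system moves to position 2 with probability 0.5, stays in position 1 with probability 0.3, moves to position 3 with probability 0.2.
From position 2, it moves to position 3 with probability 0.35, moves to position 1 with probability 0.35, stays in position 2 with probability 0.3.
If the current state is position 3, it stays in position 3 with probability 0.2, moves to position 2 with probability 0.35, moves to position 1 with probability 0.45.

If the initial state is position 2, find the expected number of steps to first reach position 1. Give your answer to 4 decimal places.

2.6286

Let t(s) be the expected number of steps to first reach position 1 from state s, with t(position 1) = 0. Conditioning on the first step:
t(position 2) = 1 + 0.3·t(position 2) + 0.35·t(position 3)
t(position 3) = 1 + 0.35·t(position 2) + 0.2·t(position 3)
Solving: t(position 2) = 2.6286, t(position 3) = 2.4000.
Expected steps from position 2 to position 1: 2.6286.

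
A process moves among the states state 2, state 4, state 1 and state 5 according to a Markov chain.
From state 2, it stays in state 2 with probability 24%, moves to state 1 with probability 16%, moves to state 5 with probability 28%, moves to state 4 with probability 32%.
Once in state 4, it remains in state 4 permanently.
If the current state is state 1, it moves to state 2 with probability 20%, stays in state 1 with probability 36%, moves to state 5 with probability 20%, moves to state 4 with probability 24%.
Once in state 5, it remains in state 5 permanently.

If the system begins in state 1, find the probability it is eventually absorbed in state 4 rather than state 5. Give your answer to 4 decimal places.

0.5423

Let h(s) be the probability of absorption at state 4 starting from transient state s. Then h(state 4) = 1 and h(state 5) = 0. By first-step analysis:
h(state 2) = 0.24·h(state 2) + 0.32·1 + 0.16·h(state 1) + 0.28·0
h(state 1) = 0.2·h(state 2) + 0.24·1 + 0.36·h(state 1) + 0.2·0
Solving: h(state 2) = 0.5352, h(state 1) = 0.5423.
Starting from state 1, the probability is 0.5423.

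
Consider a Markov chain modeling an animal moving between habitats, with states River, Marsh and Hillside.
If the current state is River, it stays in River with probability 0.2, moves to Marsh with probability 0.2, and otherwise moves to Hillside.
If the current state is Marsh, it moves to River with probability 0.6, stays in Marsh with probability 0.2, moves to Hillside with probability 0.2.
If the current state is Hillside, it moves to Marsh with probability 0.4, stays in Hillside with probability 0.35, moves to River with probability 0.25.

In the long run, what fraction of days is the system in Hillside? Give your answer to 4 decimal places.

0.3910

Let the stationary distribution be π with π = πP and π_1 + π_2 + π_3 = 1.
π_1 = 0.2·π_1 + 0.6·π_2 + 0.25·π_3
π_2 = 0.2·π_1 + 0.2·π_2 + 0.4·π_3
Solving with the normalization constraint gives π = (0.3308, 0.2782, 0.3910).
So the stationary probability of Hillside is 0.3910.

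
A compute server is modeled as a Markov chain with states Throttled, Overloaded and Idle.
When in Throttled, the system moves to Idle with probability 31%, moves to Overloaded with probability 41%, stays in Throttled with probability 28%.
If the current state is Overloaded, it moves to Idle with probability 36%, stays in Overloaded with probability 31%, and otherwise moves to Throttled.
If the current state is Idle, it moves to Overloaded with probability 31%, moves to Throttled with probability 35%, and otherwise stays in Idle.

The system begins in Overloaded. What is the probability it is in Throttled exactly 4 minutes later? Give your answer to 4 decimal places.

0.3207

Propagate the distribution vector 4 minutes from Overloaded.
After 0 minutes: (0.0000, 1.0000, 0.0000)
After 1 minute: (0.3300, 0.3100, 0.3600)
After 2 minutes: (0.3207, 0.3430, 0.3363)
After 3 minutes: (0.3207, 0.3421, 0.3372)
After 4 minutes: (0.3207, 0.3421, 0.3372)
P(in Throttled after 4 minutes) = 0.3207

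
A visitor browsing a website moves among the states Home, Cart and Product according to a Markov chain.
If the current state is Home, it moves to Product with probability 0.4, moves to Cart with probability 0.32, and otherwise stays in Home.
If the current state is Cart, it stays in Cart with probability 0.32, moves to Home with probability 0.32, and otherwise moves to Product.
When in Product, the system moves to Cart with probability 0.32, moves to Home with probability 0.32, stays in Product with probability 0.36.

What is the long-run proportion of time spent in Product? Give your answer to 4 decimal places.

Let the stationary distribution be π with π = πP and π_1 + π_2 + π_3 = 1.
π_1 = 0.28·π_1 + 0.32·π_2 + 0.32·π_3
π_2 = 0.32·π_1 + 0.32·π_2 + 0.32·π_3
Solving with the normalization constraint gives π = (0.3077, 0.3200, 0.3723).
So the stationary probability of Product is 0.3723.

0.3723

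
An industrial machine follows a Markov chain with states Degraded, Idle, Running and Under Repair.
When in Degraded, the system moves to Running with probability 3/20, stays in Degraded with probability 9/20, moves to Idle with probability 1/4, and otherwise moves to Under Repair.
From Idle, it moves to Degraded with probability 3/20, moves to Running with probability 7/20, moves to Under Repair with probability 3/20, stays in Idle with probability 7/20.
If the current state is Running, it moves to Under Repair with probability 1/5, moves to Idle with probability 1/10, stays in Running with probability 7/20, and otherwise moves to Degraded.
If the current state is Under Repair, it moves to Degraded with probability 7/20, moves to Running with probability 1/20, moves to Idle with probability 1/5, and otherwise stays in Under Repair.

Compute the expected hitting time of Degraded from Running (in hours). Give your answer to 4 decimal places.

3.1551

Let t(s) be the expected number of hours to first reach Degraded from state s, with t(Degraded) = 0. Conditioning on the first hour:
t(Idle) = 1 + 0.35·t(Idle) + 0.35·t(Running) + 0.15·t(Under Repair)
t(Running) = 1 + 0.1·t(Idle) + 0.35·t(Running) + 0.2·t(Under Repair)
t(Under Repair) = 1 + 0.2·t(Idle) + 0.05·t(Running) + 0.4·t(Under Repair)
Solving: t(Idle) = 3.9896, t(Running) = 3.1551, t(Under Repair) = 3.2595.
Expected hours from Running to Degraded: 3.1551.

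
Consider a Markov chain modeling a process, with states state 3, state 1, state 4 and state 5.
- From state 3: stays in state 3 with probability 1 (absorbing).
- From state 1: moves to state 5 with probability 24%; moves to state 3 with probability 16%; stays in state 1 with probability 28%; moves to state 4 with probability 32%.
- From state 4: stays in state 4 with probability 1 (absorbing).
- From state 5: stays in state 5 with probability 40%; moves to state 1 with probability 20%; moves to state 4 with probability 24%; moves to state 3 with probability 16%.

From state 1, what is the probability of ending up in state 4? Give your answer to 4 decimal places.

0.6500

Let h(s) be the probability of absorption at state 4 starting from transient state s. Then h(state 4) = 1 and h(state 3) = 0. By first-step analysis:
h(state 1) = 0.16·0 + 0.28·h(state 1) + 0.32·1 + 0.24·h(state 5)
h(state 5) = 0.16·0 + 0.2·h(state 1) + 0.24·1 + 0.4·h(state 5)
Solving: h(state 1) = 0.6500, h(state 5) = 0.6167.
Starting from state 1, the probability is 0.6500.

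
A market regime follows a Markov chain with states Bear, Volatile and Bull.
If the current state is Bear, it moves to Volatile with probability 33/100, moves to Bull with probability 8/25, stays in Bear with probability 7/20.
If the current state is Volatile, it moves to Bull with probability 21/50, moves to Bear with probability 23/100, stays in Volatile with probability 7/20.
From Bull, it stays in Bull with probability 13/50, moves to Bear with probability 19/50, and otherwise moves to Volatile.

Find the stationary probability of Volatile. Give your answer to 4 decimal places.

0.3470

Let the stationary distribution be π with π = πP and π_1 + π_2 + π_3 = 1.
π_1 = 0.35·π_1 + 0.23·π_2 + 0.38·π_3
π_2 = 0.33·π_1 + 0.35·π_2 + 0.36·π_3
Solving with the normalization constraint gives π = (0.3184, 0.3470, 0.3346).
So the stationary probability of Volatile is 0.3470.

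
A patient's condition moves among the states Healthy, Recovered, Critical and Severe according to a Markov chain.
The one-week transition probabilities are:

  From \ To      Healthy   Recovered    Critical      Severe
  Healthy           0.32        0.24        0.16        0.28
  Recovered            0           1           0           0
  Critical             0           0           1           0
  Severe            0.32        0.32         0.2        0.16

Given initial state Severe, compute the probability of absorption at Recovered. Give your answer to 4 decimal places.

Let h(s) be the probability of absorption at Recovered starting from transient state s. Then h(Recovered) = 1 and h(Critical) = 0. By first-step analysis:
h(Healthy) = 0.32·h(Healthy) + 0.24·1 + 0.16·0 + 0.28·h(Severe)
h(Severe) = 0.32·h(Healthy) + 0.32·1 + 0.2·0 + 0.16·h(Severe)
Solving: h(Healthy) = 0.6047, h(Severe) = 0.6113.
Starting from Severe, the probability is 0.6113.

0.6113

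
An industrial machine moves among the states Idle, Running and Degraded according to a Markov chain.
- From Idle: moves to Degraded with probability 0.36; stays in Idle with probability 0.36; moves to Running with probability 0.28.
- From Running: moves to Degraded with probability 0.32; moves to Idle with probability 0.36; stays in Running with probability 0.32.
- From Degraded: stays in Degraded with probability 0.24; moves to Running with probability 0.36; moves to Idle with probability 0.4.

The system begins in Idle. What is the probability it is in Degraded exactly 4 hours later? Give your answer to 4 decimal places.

Propagate the distribution vector 4 hours from Idle.
After 0 hours: (1.0000, 0.0000, 0.0000)
After 1 hour: (0.3600, 0.2800, 0.3600)
After 2 hours: (0.3744, 0.3200, 0.3056)
After 3 hours: (0.3722, 0.3172, 0.3105)
After 4 hours: (0.3724, 0.3175, 0.3100)
P(in Degraded after 4 hours) = 0.3100

0.3100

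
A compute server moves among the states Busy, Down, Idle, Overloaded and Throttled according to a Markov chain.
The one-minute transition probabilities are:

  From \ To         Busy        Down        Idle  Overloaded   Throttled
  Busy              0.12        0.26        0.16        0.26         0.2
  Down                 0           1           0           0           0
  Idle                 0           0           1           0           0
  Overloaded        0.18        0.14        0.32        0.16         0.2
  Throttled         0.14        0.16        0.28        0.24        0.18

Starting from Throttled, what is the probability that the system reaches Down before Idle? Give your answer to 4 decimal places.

Let h(s) be the probability of absorption at Down starting from transient state s. Then h(Down) = 1 and h(Idle) = 0. By first-step analysis:
h(Busy) = 0.12·h(Busy) + 0.26·1 + 0.16·0 + 0.26·h(Overloaded) + 0.2·h(Throttled)
h(Overloaded) = 0.18·h(Busy) + 0.14·1 + 0.32·0 + 0.16·h(Overloaded) + 0.2·h(Throttled)
h(Throttled) = 0.14·h(Busy) + 0.16·1 + 0.28·0 + 0.24·h(Overloaded) + 0.18·h(Throttled)
Solving: h(Busy) = 0.4904, h(Overloaded) = 0.3635, h(Throttled) = 0.3852.
Starting from Throttled, the probability is 0.3852.

0.3852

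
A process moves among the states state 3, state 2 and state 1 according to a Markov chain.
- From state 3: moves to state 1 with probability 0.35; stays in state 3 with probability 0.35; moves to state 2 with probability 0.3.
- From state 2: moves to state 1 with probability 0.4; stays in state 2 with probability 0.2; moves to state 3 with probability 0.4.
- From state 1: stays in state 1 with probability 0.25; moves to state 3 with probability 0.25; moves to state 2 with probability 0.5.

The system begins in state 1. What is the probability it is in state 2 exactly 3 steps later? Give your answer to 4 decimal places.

Propagate the distribution vector 3 steps from state 1.
After 0 steps: (0.0000, 0.0000, 1.0000)
After 1 step: (0.2500, 0.5000, 0.2500)
After 2 steps: (0.3500, 0.3000, 0.3500)
After 3 steps: (0.3300, 0.3400, 0.3300)
P(in state 2 after 3 steps) = 0.3400

0.3400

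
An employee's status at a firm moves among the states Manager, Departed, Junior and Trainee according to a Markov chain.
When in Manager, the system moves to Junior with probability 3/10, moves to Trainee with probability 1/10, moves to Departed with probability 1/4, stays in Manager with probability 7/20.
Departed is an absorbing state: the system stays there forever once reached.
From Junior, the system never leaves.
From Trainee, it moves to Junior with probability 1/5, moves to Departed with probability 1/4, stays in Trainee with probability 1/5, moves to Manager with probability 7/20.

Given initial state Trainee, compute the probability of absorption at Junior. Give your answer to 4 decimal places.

Let h(s) be the probability of absorption at Junior starting from transient state s. Then h(Junior) = 1 and h(Departed) = 0. By first-step analysis:
h(Manager) = 0.35·h(Manager) + 0.25·0 + 0.3·1 + 0.1·h(Trainee)
h(Trainee) = 0.35·h(Manager) + 0.25·0 + 0.2·1 + 0.2·h(Trainee)
Solving: h(Manager) = 0.5361, h(Trainee) = 0.4845.
Starting from Trainee, the probability is 0.4845.

0.4845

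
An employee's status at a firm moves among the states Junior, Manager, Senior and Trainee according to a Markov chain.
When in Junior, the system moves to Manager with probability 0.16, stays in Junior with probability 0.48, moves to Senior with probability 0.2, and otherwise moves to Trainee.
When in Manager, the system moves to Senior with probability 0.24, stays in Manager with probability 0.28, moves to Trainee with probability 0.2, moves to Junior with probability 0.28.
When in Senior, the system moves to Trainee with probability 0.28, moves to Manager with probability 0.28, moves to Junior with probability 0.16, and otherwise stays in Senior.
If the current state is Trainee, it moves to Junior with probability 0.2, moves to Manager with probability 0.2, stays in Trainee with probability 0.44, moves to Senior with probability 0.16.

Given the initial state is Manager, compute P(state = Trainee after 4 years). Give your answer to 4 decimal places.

0.2699

Propagate the distribution vector 4 years from Manager.
After 0 years: (0.0000, 1.0000, 0.0000, 0.0000)
After 1 year: (0.2800, 0.2800, 0.2400, 0.2000)
After 2 years: (0.2912, 0.2304, 0.2224, 0.2560)
After 3 years: (0.2911, 0.2246, 0.2168, 0.2676)
After 4 years: (0.2908, 0.2237, 0.2156, 0.2699)
P(in Trainee after 4 years) = 0.2699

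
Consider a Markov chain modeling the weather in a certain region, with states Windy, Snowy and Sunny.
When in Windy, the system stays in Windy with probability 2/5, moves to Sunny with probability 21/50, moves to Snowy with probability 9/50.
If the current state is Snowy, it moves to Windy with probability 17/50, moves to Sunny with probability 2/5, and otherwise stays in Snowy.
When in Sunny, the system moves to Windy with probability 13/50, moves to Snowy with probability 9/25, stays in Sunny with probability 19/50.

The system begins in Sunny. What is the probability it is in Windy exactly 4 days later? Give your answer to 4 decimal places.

0.3278

Propagate the distribution vector 4 days from Sunny.
After 0 days: (0.0000, 0.0000, 1.0000)
After 1 day: (0.2600, 0.3600, 0.3800)
After 2 days: (0.3252, 0.2772, 0.3976)
After 3 days: (0.3277, 0.2737, 0.3986)
After 4 days: (0.3278, 0.2736, 0.3986)
P(in Windy after 4 days) = 0.3278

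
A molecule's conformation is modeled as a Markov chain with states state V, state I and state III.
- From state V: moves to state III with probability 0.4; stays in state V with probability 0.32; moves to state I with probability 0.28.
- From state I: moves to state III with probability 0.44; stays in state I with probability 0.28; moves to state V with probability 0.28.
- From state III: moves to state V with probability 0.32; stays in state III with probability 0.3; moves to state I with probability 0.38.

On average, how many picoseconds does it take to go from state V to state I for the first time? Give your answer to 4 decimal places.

Let t(s) be the expected number of picoseconds to first reach state I from state s, with t(state I) = 0. Conditioning on the first picosecond:
t(state V) = 1 + 0.32·t(state V) + 0.4·t(state III)
t(state III) = 1 + 0.32·t(state V) + 0.3·t(state III)
Solving: t(state V) = 3.1609, t(state III) = 2.8736.
Expected picoseconds from state V to state I: 3.1609.

3.1609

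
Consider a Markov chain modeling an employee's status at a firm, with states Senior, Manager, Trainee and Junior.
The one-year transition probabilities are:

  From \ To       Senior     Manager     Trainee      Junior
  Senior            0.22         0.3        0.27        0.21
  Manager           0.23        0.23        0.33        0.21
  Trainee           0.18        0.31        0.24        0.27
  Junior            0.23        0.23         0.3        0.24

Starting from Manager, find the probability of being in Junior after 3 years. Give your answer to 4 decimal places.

0.2339

Propagate the distribution vector 3 years from Manager.
After 0 years: (0.0000, 1.0000, 0.0000, 0.0000)
After 1 year: (0.2300, 0.2300, 0.3300, 0.2100)
After 2 years: (0.2112, 0.2725, 0.2802, 0.2361)
After 3 years: (0.2139, 0.2672, 0.2850, 0.2339)
P(in Junior after 3 years) = 0.2339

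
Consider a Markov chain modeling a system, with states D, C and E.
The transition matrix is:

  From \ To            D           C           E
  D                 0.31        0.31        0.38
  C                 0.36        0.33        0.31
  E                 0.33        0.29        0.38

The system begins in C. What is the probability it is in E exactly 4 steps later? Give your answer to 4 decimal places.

Propagate the distribution vector 4 steps from C.
After 0 steps: (0.0000, 1.0000, 0.0000)
After 1 step: (0.3600, 0.3300, 0.3100)
After 2 steps: (0.3327, 0.3104, 0.3569)
After 3 steps: (0.3327, 0.3091, 0.3583)
After 4 steps: (0.3326, 0.3090, 0.3584)
P(in E after 4 steps) = 0.3584

0.3584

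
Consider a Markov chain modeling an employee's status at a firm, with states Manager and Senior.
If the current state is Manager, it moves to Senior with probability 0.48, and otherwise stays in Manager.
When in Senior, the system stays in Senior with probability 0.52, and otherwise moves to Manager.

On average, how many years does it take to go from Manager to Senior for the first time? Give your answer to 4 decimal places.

Let t(s) be the expected number of years to first reach Senior from state s, with t(Senior) = 0. Conditioning on the first year:
t(Manager) = 1 + 0.52·t(Manager)
Solving: t(Manager) = 2.0833.
Expected years from Manager to Senior: 2.0833.

2.0833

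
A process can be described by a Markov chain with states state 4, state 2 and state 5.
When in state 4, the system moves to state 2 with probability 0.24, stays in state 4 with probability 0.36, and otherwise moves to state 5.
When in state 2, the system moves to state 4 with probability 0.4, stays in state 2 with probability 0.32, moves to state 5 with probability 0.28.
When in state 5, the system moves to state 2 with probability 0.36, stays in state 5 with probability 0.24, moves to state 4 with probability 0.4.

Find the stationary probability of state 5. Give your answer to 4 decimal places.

Let the stationary distribution be π with π = πP and π_1 + π_2 + π_3 = 1.
π_1 = 0.36·π_1 + 0.4·π_2 + 0.4·π_3
π_2 = 0.24·π_1 + 0.32·π_2 + 0.36·π_3
Solving with the normalization constraint gives π = (0.3846, 0.3018, 0.3136).
So the stationary probability of state 5 is 0.3136.

0.3136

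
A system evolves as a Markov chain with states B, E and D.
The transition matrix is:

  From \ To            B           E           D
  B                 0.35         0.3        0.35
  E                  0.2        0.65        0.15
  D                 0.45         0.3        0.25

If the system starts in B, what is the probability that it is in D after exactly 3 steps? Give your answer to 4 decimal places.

0.2435

Propagate the distribution vector 3 steps from B.
After 0 steps: (1.0000, 0.0000, 0.0000)
After 1 step: (0.3500, 0.3000, 0.3500)
After 2 steps: (0.3400, 0.4050, 0.2550)
After 3 steps: (0.3148, 0.4418, 0.2435)
P(in D after 3 steps) = 0.2435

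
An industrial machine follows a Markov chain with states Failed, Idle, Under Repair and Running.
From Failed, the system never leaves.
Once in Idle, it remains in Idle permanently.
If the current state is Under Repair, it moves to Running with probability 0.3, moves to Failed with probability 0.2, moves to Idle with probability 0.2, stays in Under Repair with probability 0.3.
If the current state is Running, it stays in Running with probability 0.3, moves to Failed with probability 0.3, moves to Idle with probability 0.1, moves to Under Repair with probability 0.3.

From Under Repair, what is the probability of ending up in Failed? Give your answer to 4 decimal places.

0.5750

Let h(s) be the probability of absorption at Failed starting from transient state s. Then h(Failed) = 1 and h(Idle) = 0. By first-step analysis:
h(Under Repair) = 0.2·1 + 0.2·0 + 0.3·h(Under Repair) + 0.3·h(Running)
h(Running) = 0.3·1 + 0.1·0 + 0.3·h(Under Repair) + 0.3·h(Running)
Solving: h(Under Repair) = 0.5750, h(Running) = 0.6750.
Starting from Under Repair, the probability is 0.5750.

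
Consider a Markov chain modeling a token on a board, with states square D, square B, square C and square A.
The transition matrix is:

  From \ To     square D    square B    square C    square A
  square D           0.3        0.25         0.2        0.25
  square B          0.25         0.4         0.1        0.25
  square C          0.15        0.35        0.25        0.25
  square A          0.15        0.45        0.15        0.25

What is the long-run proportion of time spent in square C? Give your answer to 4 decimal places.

Let the stationary distribution be π with π = πP and π_1 + π_2 + π_3 + π_4 = 1.
π_1 = 0.3·π_1 + 0.25·π_2 + 0.15·π_3 + 0.15·π_4
π_2 = 0.25·π_1 + 0.4·π_2 + 0.35·π_3 + 0.45·π_4
π_3 = 0.2·π_1 + 0.1·π_2 + 0.25·π_3 + 0.15·π_4
Solving with the normalization constraint gives π = (0.2202, 0.3716, 0.1583, 0.2500).
So the stationary probability of square C is 0.1583.

0.1583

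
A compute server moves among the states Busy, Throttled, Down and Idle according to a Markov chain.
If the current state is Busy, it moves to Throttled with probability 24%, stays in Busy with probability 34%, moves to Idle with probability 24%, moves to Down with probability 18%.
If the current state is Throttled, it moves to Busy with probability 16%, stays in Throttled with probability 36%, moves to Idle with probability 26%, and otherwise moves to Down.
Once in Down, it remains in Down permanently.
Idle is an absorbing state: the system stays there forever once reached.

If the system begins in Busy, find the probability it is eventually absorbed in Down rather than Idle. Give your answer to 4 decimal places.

Let h(s) be the probability of absorption at Down starting from transient state s. Then h(Down) = 1 and h(Idle) = 0. By first-step analysis:
h(Busy) = 0.34·h(Busy) + 0.24·h(Throttled) + 0.18·1 + 0.24·0
h(Throttled) = 0.16·h(Busy) + 0.36·h(Throttled) + 0.22·1 + 0.26·0
Solving: h(Busy) = 0.4375, h(Throttled) = 0.4531.
Starting from Busy, the probability is 0.4375.

0.4375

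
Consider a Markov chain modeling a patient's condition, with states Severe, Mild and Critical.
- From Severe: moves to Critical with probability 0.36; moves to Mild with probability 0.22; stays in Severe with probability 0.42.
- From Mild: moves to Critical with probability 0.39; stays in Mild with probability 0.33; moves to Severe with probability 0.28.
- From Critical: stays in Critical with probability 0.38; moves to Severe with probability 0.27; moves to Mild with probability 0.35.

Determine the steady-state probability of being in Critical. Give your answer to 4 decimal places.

Let the stationary distribution be π with π = πP and π_1 + π_2 + π_3 = 1.
π_1 = 0.42·π_1 + 0.28·π_2 + 0.27·π_3
π_2 = 0.22·π_1 + 0.33·π_2 + 0.35·π_3
Solving with the normalization constraint gives π = (0.3212, 0.3022, 0.3766).
So the stationary probability of Critical is 0.3766.

0.3766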